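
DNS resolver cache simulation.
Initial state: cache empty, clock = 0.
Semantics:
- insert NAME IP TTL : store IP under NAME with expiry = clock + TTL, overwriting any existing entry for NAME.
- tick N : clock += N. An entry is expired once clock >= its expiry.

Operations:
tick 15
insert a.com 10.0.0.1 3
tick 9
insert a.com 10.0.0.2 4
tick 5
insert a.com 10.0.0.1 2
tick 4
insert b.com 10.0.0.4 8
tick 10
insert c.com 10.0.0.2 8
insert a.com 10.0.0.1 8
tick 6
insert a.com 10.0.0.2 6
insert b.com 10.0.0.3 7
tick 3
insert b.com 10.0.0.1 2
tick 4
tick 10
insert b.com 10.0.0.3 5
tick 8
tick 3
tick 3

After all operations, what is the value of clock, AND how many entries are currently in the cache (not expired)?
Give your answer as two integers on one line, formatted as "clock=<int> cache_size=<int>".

Op 1: tick 15 -> clock=15.
Op 2: insert a.com -> 10.0.0.1 (expiry=15+3=18). clock=15
Op 3: tick 9 -> clock=24. purged={a.com}
Op 4: insert a.com -> 10.0.0.2 (expiry=24+4=28). clock=24
Op 5: tick 5 -> clock=29. purged={a.com}
Op 6: insert a.com -> 10.0.0.1 (expiry=29+2=31). clock=29
Op 7: tick 4 -> clock=33. purged={a.com}
Op 8: insert b.com -> 10.0.0.4 (expiry=33+8=41). clock=33
Op 9: tick 10 -> clock=43. purged={b.com}
Op 10: insert c.com -> 10.0.0.2 (expiry=43+8=51). clock=43
Op 11: insert a.com -> 10.0.0.1 (expiry=43+8=51). clock=43
Op 12: tick 6 -> clock=49.
Op 13: insert a.com -> 10.0.0.2 (expiry=49+6=55). clock=49
Op 14: insert b.com -> 10.0.0.3 (expiry=49+7=56). clock=49
Op 15: tick 3 -> clock=52. purged={c.com}
Op 16: insert b.com -> 10.0.0.1 (expiry=52+2=54). clock=52
Op 17: tick 4 -> clock=56. purged={a.com,b.com}
Op 18: tick 10 -> clock=66.
Op 19: insert b.com -> 10.0.0.3 (expiry=66+5=71). clock=66
Op 20: tick 8 -> clock=74. purged={b.com}
Op 21: tick 3 -> clock=77.
Op 22: tick 3 -> clock=80.
Final clock = 80
Final cache (unexpired): {} -> size=0

Answer: clock=80 cache_size=0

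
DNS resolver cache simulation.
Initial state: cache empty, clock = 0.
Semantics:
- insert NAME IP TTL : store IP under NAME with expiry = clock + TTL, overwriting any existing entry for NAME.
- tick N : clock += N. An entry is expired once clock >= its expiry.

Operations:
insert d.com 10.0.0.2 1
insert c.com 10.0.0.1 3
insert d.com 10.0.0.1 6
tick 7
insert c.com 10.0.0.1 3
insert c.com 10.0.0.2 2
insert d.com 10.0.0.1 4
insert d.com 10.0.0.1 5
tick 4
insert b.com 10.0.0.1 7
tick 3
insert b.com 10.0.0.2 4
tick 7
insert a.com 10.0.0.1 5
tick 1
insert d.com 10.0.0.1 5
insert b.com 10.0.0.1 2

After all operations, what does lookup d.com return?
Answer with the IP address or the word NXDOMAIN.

Op 1: insert d.com -> 10.0.0.2 (expiry=0+1=1). clock=0
Op 2: insert c.com -> 10.0.0.1 (expiry=0+3=3). clock=0
Op 3: insert d.com -> 10.0.0.1 (expiry=0+6=6). clock=0
Op 4: tick 7 -> clock=7. purged={c.com,d.com}
Op 5: insert c.com -> 10.0.0.1 (expiry=7+3=10). clock=7
Op 6: insert c.com -> 10.0.0.2 (expiry=7+2=9). clock=7
Op 7: insert d.com -> 10.0.0.1 (expiry=7+4=11). clock=7
Op 8: insert d.com -> 10.0.0.1 (expiry=7+5=12). clock=7
Op 9: tick 4 -> clock=11. purged={c.com}
Op 10: insert b.com -> 10.0.0.1 (expiry=11+7=18). clock=11
Op 11: tick 3 -> clock=14. purged={d.com}
Op 12: insert b.com -> 10.0.0.2 (expiry=14+4=18). clock=14
Op 13: tick 7 -> clock=21. purged={b.com}
Op 14: insert a.com -> 10.0.0.1 (expiry=21+5=26). clock=21
Op 15: tick 1 -> clock=22.
Op 16: insert d.com -> 10.0.0.1 (expiry=22+5=27). clock=22
Op 17: insert b.com -> 10.0.0.1 (expiry=22+2=24). clock=22
lookup d.com: present, ip=10.0.0.1 expiry=27 > clock=22

Answer: 10.0.0.1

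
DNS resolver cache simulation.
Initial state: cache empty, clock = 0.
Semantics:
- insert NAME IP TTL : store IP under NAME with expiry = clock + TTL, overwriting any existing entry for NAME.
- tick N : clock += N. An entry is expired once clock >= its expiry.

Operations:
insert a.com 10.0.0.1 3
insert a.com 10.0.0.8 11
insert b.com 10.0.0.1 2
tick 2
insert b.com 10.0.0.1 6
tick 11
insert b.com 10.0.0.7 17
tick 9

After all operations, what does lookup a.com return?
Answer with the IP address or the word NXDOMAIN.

Answer: NXDOMAIN

Derivation:
Op 1: insert a.com -> 10.0.0.1 (expiry=0+3=3). clock=0
Op 2: insert a.com -> 10.0.0.8 (expiry=0+11=11). clock=0
Op 3: insert b.com -> 10.0.0.1 (expiry=0+2=2). clock=0
Op 4: tick 2 -> clock=2. purged={b.com}
Op 5: insert b.com -> 10.0.0.1 (expiry=2+6=8). clock=2
Op 6: tick 11 -> clock=13. purged={a.com,b.com}
Op 7: insert b.com -> 10.0.0.7 (expiry=13+17=30). clock=13
Op 8: tick 9 -> clock=22.
lookup a.com: not in cache (expired or never inserted)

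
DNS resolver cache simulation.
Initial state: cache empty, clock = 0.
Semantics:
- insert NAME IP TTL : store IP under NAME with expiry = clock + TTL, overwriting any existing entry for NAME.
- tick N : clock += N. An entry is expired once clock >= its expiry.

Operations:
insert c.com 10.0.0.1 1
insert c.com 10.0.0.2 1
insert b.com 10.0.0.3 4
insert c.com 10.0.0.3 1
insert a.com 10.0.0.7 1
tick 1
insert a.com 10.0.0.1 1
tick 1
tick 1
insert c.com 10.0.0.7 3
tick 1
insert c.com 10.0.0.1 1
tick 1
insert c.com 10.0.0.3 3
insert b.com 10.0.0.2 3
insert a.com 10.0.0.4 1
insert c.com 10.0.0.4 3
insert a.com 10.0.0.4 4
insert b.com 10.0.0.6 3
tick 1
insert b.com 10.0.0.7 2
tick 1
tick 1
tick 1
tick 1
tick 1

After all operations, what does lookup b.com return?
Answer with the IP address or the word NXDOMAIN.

Op 1: insert c.com -> 10.0.0.1 (expiry=0+1=1). clock=0
Op 2: insert c.com -> 10.0.0.2 (expiry=0+1=1). clock=0
Op 3: insert b.com -> 10.0.0.3 (expiry=0+4=4). clock=0
Op 4: insert c.com -> 10.0.0.3 (expiry=0+1=1). clock=0
Op 5: insert a.com -> 10.0.0.7 (expiry=0+1=1). clock=0
Op 6: tick 1 -> clock=1. purged={a.com,c.com}
Op 7: insert a.com -> 10.0.0.1 (expiry=1+1=2). clock=1
Op 8: tick 1 -> clock=2. purged={a.com}
Op 9: tick 1 -> clock=3.
Op 10: insert c.com -> 10.0.0.7 (expiry=3+3=6). clock=3
Op 11: tick 1 -> clock=4. purged={b.com}
Op 12: insert c.com -> 10.0.0.1 (expiry=4+1=5). clock=4
Op 13: tick 1 -> clock=5. purged={c.com}
Op 14: insert c.com -> 10.0.0.3 (expiry=5+3=8). clock=5
Op 15: insert b.com -> 10.0.0.2 (expiry=5+3=8). clock=5
Op 16: insert a.com -> 10.0.0.4 (expiry=5+1=6). clock=5
Op 17: insert c.com -> 10.0.0.4 (expiry=5+3=8). clock=5
Op 18: insert a.com -> 10.0.0.4 (expiry=5+4=9). clock=5
Op 19: insert b.com -> 10.0.0.6 (expiry=5+3=8). clock=5
Op 20: tick 1 -> clock=6.
Op 21: insert b.com -> 10.0.0.7 (expiry=6+2=8). clock=6
Op 22: tick 1 -> clock=7.
Op 23: tick 1 -> clock=8. purged={b.com,c.com}
Op 24: tick 1 -> clock=9. purged={a.com}
Op 25: tick 1 -> clock=10.
Op 26: tick 1 -> clock=11.
lookup b.com: not in cache (expired or never inserted)

Answer: NXDOMAIN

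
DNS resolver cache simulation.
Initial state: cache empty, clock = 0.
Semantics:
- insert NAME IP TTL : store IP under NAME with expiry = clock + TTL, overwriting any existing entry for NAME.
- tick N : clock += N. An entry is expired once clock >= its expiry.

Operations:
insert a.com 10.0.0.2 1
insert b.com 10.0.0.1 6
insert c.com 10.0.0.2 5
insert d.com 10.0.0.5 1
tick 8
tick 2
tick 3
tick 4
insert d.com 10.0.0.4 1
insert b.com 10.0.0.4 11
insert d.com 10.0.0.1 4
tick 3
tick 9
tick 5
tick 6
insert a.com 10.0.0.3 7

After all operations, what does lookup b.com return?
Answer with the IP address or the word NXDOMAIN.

Op 1: insert a.com -> 10.0.0.2 (expiry=0+1=1). clock=0
Op 2: insert b.com -> 10.0.0.1 (expiry=0+6=6). clock=0
Op 3: insert c.com -> 10.0.0.2 (expiry=0+5=5). clock=0
Op 4: insert d.com -> 10.0.0.5 (expiry=0+1=1). clock=0
Op 5: tick 8 -> clock=8. purged={a.com,b.com,c.com,d.com}
Op 6: tick 2 -> clock=10.
Op 7: tick 3 -> clock=13.
Op 8: tick 4 -> clock=17.
Op 9: insert d.com -> 10.0.0.4 (expiry=17+1=18). clock=17
Op 10: insert b.com -> 10.0.0.4 (expiry=17+11=28). clock=17
Op 11: insert d.com -> 10.0.0.1 (expiry=17+4=21). clock=17
Op 12: tick 3 -> clock=20.
Op 13: tick 9 -> clock=29. purged={b.com,d.com}
Op 14: tick 5 -> clock=34.
Op 15: tick 6 -> clock=40.
Op 16: insert a.com -> 10.0.0.3 (expiry=40+7=47). clock=40
lookup b.com: not in cache (expired or never inserted)

Answer: NXDOMAIN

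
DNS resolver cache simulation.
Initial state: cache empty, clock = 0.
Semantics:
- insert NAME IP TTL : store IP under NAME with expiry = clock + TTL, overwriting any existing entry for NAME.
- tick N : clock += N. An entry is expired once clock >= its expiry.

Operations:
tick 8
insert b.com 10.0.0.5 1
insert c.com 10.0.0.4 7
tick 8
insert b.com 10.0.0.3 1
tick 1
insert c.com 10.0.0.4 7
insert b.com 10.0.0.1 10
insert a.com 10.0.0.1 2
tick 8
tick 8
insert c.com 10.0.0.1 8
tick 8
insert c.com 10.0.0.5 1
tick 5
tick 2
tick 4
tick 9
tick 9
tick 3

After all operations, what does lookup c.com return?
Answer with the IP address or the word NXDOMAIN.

Op 1: tick 8 -> clock=8.
Op 2: insert b.com -> 10.0.0.5 (expiry=8+1=9). clock=8
Op 3: insert c.com -> 10.0.0.4 (expiry=8+7=15). clock=8
Op 4: tick 8 -> clock=16. purged={b.com,c.com}
Op 5: insert b.com -> 10.0.0.3 (expiry=16+1=17). clock=16
Op 6: tick 1 -> clock=17. purged={b.com}
Op 7: insert c.com -> 10.0.0.4 (expiry=17+7=24). clock=17
Op 8: insert b.com -> 10.0.0.1 (expiry=17+10=27). clock=17
Op 9: insert a.com -> 10.0.0.1 (expiry=17+2=19). clock=17
Op 10: tick 8 -> clock=25. purged={a.com,c.com}
Op 11: tick 8 -> clock=33. purged={b.com}
Op 12: insert c.com -> 10.0.0.1 (expiry=33+8=41). clock=33
Op 13: tick 8 -> clock=41. purged={c.com}
Op 14: insert c.com -> 10.0.0.5 (expiry=41+1=42). clock=41
Op 15: tick 5 -> clock=46. purged={c.com}
Op 16: tick 2 -> clock=48.
Op 17: tick 4 -> clock=52.
Op 18: tick 9 -> clock=61.
Op 19: tick 9 -> clock=70.
Op 20: tick 3 -> clock=73.
lookup c.com: not in cache (expired or never inserted)

Answer: NXDOMAIN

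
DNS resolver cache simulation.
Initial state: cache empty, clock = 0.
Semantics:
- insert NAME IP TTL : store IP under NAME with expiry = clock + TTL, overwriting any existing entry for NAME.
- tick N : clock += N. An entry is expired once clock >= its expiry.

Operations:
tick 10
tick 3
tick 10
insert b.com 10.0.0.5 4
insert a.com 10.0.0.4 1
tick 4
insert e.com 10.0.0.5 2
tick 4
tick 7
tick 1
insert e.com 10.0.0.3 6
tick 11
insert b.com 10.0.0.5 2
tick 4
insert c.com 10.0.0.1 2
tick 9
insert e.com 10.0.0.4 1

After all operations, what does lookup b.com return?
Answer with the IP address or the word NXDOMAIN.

Op 1: tick 10 -> clock=10.
Op 2: tick 3 -> clock=13.
Op 3: tick 10 -> clock=23.
Op 4: insert b.com -> 10.0.0.5 (expiry=23+4=27). clock=23
Op 5: insert a.com -> 10.0.0.4 (expiry=23+1=24). clock=23
Op 6: tick 4 -> clock=27. purged={a.com,b.com}
Op 7: insert e.com -> 10.0.0.5 (expiry=27+2=29). clock=27
Op 8: tick 4 -> clock=31. purged={e.com}
Op 9: tick 7 -> clock=38.
Op 10: tick 1 -> clock=39.
Op 11: insert e.com -> 10.0.0.3 (expiry=39+6=45). clock=39
Op 12: tick 11 -> clock=50. purged={e.com}
Op 13: insert b.com -> 10.0.0.5 (expiry=50+2=52). clock=50
Op 14: tick 4 -> clock=54. purged={b.com}
Op 15: insert c.com -> 10.0.0.1 (expiry=54+2=56). clock=54
Op 16: tick 9 -> clock=63. purged={c.com}
Op 17: insert e.com -> 10.0.0.4 (expiry=63+1=64). clock=63
lookup b.com: not in cache (expired or never inserted)

Answer: NXDOMAIN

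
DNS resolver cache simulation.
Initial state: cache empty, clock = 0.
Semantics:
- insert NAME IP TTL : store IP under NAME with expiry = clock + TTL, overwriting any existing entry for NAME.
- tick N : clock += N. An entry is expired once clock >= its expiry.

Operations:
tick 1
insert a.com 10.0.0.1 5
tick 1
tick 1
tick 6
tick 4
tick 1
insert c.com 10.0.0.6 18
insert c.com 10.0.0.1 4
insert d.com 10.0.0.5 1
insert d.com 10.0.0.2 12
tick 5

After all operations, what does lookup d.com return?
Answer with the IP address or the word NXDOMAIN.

Op 1: tick 1 -> clock=1.
Op 2: insert a.com -> 10.0.0.1 (expiry=1+5=6). clock=1
Op 3: tick 1 -> clock=2.
Op 4: tick 1 -> clock=3.
Op 5: tick 6 -> clock=9. purged={a.com}
Op 6: tick 4 -> clock=13.
Op 7: tick 1 -> clock=14.
Op 8: insert c.com -> 10.0.0.6 (expiry=14+18=32). clock=14
Op 9: insert c.com -> 10.0.0.1 (expiry=14+4=18). clock=14
Op 10: insert d.com -> 10.0.0.5 (expiry=14+1=15). clock=14
Op 11: insert d.com -> 10.0.0.2 (expiry=14+12=26). clock=14
Op 12: tick 5 -> clock=19. purged={c.com}
lookup d.com: present, ip=10.0.0.2 expiry=26 > clock=19

Answer: 10.0.0.2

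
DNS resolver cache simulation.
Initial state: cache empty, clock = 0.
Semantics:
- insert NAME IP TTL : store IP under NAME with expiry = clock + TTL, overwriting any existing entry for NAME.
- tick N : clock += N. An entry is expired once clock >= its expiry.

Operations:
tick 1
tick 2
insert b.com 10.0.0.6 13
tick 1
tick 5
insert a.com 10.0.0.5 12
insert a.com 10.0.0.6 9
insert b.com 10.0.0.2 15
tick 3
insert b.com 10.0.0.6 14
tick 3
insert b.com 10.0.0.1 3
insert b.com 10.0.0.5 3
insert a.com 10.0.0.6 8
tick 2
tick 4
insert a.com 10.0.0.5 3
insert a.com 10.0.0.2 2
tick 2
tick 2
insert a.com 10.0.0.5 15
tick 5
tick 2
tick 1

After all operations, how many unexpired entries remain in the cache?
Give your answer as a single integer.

Op 1: tick 1 -> clock=1.
Op 2: tick 2 -> clock=3.
Op 3: insert b.com -> 10.0.0.6 (expiry=3+13=16). clock=3
Op 4: tick 1 -> clock=4.
Op 5: tick 5 -> clock=9.
Op 6: insert a.com -> 10.0.0.5 (expiry=9+12=21). clock=9
Op 7: insert a.com -> 10.0.0.6 (expiry=9+9=18). clock=9
Op 8: insert b.com -> 10.0.0.2 (expiry=9+15=24). clock=9
Op 9: tick 3 -> clock=12.
Op 10: insert b.com -> 10.0.0.6 (expiry=12+14=26). clock=12
Op 11: tick 3 -> clock=15.
Op 12: insert b.com -> 10.0.0.1 (expiry=15+3=18). clock=15
Op 13: insert b.com -> 10.0.0.5 (expiry=15+3=18). clock=15
Op 14: insert a.com -> 10.0.0.6 (expiry=15+8=23). clock=15
Op 15: tick 2 -> clock=17.
Op 16: tick 4 -> clock=21. purged={b.com}
Op 17: insert a.com -> 10.0.0.5 (expiry=21+3=24). clock=21
Op 18: insert a.com -> 10.0.0.2 (expiry=21+2=23). clock=21
Op 19: tick 2 -> clock=23. purged={a.com}
Op 20: tick 2 -> clock=25.
Op 21: insert a.com -> 10.0.0.5 (expiry=25+15=40). clock=25
Op 22: tick 5 -> clock=30.
Op 23: tick 2 -> clock=32.
Op 24: tick 1 -> clock=33.
Final cache (unexpired): {a.com} -> size=1

Answer: 1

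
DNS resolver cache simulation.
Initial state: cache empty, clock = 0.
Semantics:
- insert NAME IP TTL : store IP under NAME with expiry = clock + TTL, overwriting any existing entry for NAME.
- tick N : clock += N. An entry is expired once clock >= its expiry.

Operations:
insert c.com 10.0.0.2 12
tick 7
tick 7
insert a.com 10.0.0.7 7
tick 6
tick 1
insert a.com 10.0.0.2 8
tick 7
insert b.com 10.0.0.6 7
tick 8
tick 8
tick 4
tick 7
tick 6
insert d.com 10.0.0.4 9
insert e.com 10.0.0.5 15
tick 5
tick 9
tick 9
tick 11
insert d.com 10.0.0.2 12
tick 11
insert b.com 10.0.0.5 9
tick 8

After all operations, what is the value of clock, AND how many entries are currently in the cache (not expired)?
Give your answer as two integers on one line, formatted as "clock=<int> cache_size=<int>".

Op 1: insert c.com -> 10.0.0.2 (expiry=0+12=12). clock=0
Op 2: tick 7 -> clock=7.
Op 3: tick 7 -> clock=14. purged={c.com}
Op 4: insert a.com -> 10.0.0.7 (expiry=14+7=21). clock=14
Op 5: tick 6 -> clock=20.
Op 6: tick 1 -> clock=21. purged={a.com}
Op 7: insert a.com -> 10.0.0.2 (expiry=21+8=29). clock=21
Op 8: tick 7 -> clock=28.
Op 9: insert b.com -> 10.0.0.6 (expiry=28+7=35). clock=28
Op 10: tick 8 -> clock=36. purged={a.com,b.com}
Op 11: tick 8 -> clock=44.
Op 12: tick 4 -> clock=48.
Op 13: tick 7 -> clock=55.
Op 14: tick 6 -> clock=61.
Op 15: insert d.com -> 10.0.0.4 (expiry=61+9=70). clock=61
Op 16: insert e.com -> 10.0.0.5 (expiry=61+15=76). clock=61
Op 17: tick 5 -> clock=66.
Op 18: tick 9 -> clock=75. purged={d.com}
Op 19: tick 9 -> clock=84. purged={e.com}
Op 20: tick 11 -> clock=95.
Op 21: insert d.com -> 10.0.0.2 (expiry=95+12=107). clock=95
Op 22: tick 11 -> clock=106.
Op 23: insert b.com -> 10.0.0.5 (expiry=106+9=115). clock=106
Op 24: tick 8 -> clock=114. purged={d.com}
Final clock = 114
Final cache (unexpired): {b.com} -> size=1

Answer: clock=114 cache_size=1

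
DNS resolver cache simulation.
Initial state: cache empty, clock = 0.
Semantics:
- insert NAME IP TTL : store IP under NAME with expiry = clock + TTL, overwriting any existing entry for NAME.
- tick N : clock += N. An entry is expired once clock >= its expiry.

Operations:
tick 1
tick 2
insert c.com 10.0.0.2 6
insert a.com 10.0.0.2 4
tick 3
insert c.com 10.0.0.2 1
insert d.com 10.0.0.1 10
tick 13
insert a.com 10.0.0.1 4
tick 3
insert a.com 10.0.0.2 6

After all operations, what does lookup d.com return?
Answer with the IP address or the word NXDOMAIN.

Answer: NXDOMAIN

Derivation:
Op 1: tick 1 -> clock=1.
Op 2: tick 2 -> clock=3.
Op 3: insert c.com -> 10.0.0.2 (expiry=3+6=9). clock=3
Op 4: insert a.com -> 10.0.0.2 (expiry=3+4=7). clock=3
Op 5: tick 3 -> clock=6.
Op 6: insert c.com -> 10.0.0.2 (expiry=6+1=7). clock=6
Op 7: insert d.com -> 10.0.0.1 (expiry=6+10=16). clock=6
Op 8: tick 13 -> clock=19. purged={a.com,c.com,d.com}
Op 9: insert a.com -> 10.0.0.1 (expiry=19+4=23). clock=19
Op 10: tick 3 -> clock=22.
Op 11: insert a.com -> 10.0.0.2 (expiry=22+6=28). clock=22
lookup d.com: not in cache (expired or never inserted)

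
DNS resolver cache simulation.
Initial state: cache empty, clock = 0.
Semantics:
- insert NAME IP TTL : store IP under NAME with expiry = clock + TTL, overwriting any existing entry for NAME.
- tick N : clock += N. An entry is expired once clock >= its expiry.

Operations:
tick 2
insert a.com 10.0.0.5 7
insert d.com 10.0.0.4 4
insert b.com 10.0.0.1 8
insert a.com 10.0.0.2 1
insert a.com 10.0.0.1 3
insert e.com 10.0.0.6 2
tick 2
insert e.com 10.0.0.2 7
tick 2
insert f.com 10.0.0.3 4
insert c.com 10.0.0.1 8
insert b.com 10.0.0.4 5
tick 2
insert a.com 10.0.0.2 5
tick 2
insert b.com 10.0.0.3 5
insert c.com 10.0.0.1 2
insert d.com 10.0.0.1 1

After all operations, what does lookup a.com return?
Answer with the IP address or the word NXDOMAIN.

Answer: 10.0.0.2

Derivation:
Op 1: tick 2 -> clock=2.
Op 2: insert a.com -> 10.0.0.5 (expiry=2+7=9). clock=2
Op 3: insert d.com -> 10.0.0.4 (expiry=2+4=6). clock=2
Op 4: insert b.com -> 10.0.0.1 (expiry=2+8=10). clock=2
Op 5: insert a.com -> 10.0.0.2 (expiry=2+1=3). clock=2
Op 6: insert a.com -> 10.0.0.1 (expiry=2+3=5). clock=2
Op 7: insert e.com -> 10.0.0.6 (expiry=2+2=4). clock=2
Op 8: tick 2 -> clock=4. purged={e.com}
Op 9: insert e.com -> 10.0.0.2 (expiry=4+7=11). clock=4
Op 10: tick 2 -> clock=6. purged={a.com,d.com}
Op 11: insert f.com -> 10.0.0.3 (expiry=6+4=10). clock=6
Op 12: insert c.com -> 10.0.0.1 (expiry=6+8=14). clock=6
Op 13: insert b.com -> 10.0.0.4 (expiry=6+5=11). clock=6
Op 14: tick 2 -> clock=8.
Op 15: insert a.com -> 10.0.0.2 (expiry=8+5=13). clock=8
Op 16: tick 2 -> clock=10. purged={f.com}
Op 17: insert b.com -> 10.0.0.3 (expiry=10+5=15). clock=10
Op 18: insert c.com -> 10.0.0.1 (expiry=10+2=12). clock=10
Op 19: insert d.com -> 10.0.0.1 (expiry=10+1=11). clock=10
lookup a.com: present, ip=10.0.0.2 expiry=13 > clock=10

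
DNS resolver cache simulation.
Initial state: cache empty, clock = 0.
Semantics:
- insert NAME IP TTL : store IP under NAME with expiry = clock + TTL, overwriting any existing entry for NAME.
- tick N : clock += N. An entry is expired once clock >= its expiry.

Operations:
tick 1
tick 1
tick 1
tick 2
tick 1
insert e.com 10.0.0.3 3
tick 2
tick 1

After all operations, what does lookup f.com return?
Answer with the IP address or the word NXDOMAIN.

Answer: NXDOMAIN

Derivation:
Op 1: tick 1 -> clock=1.
Op 2: tick 1 -> clock=2.
Op 3: tick 1 -> clock=3.
Op 4: tick 2 -> clock=5.
Op 5: tick 1 -> clock=6.
Op 6: insert e.com -> 10.0.0.3 (expiry=6+3=9). clock=6
Op 7: tick 2 -> clock=8.
Op 8: tick 1 -> clock=9. purged={e.com}
lookup f.com: not in cache (expired or never inserted)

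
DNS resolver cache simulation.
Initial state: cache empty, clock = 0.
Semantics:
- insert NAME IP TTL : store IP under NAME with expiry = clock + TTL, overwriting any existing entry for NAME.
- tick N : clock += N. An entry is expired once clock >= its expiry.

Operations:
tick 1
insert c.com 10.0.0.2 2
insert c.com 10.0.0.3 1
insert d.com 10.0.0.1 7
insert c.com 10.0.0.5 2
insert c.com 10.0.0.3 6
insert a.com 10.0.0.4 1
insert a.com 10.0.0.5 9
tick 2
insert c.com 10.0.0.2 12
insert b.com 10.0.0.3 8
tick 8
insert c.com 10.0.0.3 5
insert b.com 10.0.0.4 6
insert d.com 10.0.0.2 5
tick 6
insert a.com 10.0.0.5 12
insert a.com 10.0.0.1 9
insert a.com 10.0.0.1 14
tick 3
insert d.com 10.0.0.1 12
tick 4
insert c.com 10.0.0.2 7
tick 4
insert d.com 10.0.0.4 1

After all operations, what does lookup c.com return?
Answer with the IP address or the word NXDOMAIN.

Op 1: tick 1 -> clock=1.
Op 2: insert c.com -> 10.0.0.2 (expiry=1+2=3). clock=1
Op 3: insert c.com -> 10.0.0.3 (expiry=1+1=2). clock=1
Op 4: insert d.com -> 10.0.0.1 (expiry=1+7=8). clock=1
Op 5: insert c.com -> 10.0.0.5 (expiry=1+2=3). clock=1
Op 6: insert c.com -> 10.0.0.3 (expiry=1+6=7). clock=1
Op 7: insert a.com -> 10.0.0.4 (expiry=1+1=2). clock=1
Op 8: insert a.com -> 10.0.0.5 (expiry=1+9=10). clock=1
Op 9: tick 2 -> clock=3.
Op 10: insert c.com -> 10.0.0.2 (expiry=3+12=15). clock=3
Op 11: insert b.com -> 10.0.0.3 (expiry=3+8=11). clock=3
Op 12: tick 8 -> clock=11. purged={a.com,b.com,d.com}
Op 13: insert c.com -> 10.0.0.3 (expiry=11+5=16). clock=11
Op 14: insert b.com -> 10.0.0.4 (expiry=11+6=17). clock=11
Op 15: insert d.com -> 10.0.0.2 (expiry=11+5=16). clock=11
Op 16: tick 6 -> clock=17. purged={b.com,c.com,d.com}
Op 17: insert a.com -> 10.0.0.5 (expiry=17+12=29). clock=17
Op 18: insert a.com -> 10.0.0.1 (expiry=17+9=26). clock=17
Op 19: insert a.com -> 10.0.0.1 (expiry=17+14=31). clock=17
Op 20: tick 3 -> clock=20.
Op 21: insert d.com -> 10.0.0.1 (expiry=20+12=32). clock=20
Op 22: tick 4 -> clock=24.
Op 23: insert c.com -> 10.0.0.2 (expiry=24+7=31). clock=24
Op 24: tick 4 -> clock=28.
Op 25: insert d.com -> 10.0.0.4 (expiry=28+1=29). clock=28
lookup c.com: present, ip=10.0.0.2 expiry=31 > clock=28

Answer: 10.0.0.2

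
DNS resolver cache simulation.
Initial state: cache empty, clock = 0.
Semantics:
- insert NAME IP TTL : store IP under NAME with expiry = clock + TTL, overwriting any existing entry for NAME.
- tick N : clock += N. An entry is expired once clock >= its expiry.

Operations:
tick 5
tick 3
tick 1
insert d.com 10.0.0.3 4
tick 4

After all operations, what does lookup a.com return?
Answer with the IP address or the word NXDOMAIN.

Op 1: tick 5 -> clock=5.
Op 2: tick 3 -> clock=8.
Op 3: tick 1 -> clock=9.
Op 4: insert d.com -> 10.0.0.3 (expiry=9+4=13). clock=9
Op 5: tick 4 -> clock=13. purged={d.com}
lookup a.com: not in cache (expired or never inserted)

Answer: NXDOMAIN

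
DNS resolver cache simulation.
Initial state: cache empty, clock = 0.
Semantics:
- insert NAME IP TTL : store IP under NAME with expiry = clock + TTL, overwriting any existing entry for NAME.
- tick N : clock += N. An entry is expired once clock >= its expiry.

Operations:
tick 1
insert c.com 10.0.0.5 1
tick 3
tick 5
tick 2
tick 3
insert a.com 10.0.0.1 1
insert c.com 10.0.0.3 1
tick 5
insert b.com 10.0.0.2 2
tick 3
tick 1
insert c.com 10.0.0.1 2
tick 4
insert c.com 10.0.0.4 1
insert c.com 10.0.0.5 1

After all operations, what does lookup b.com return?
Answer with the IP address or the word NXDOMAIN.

Answer: NXDOMAIN

Derivation:
Op 1: tick 1 -> clock=1.
Op 2: insert c.com -> 10.0.0.5 (expiry=1+1=2). clock=1
Op 3: tick 3 -> clock=4. purged={c.com}
Op 4: tick 5 -> clock=9.
Op 5: tick 2 -> clock=11.
Op 6: tick 3 -> clock=14.
Op 7: insert a.com -> 10.0.0.1 (expiry=14+1=15). clock=14
Op 8: insert c.com -> 10.0.0.3 (expiry=14+1=15). clock=14
Op 9: tick 5 -> clock=19. purged={a.com,c.com}
Op 10: insert b.com -> 10.0.0.2 (expiry=19+2=21). clock=19
Op 11: tick 3 -> clock=22. purged={b.com}
Op 12: tick 1 -> clock=23.
Op 13: insert c.com -> 10.0.0.1 (expiry=23+2=25). clock=23
Op 14: tick 4 -> clock=27. purged={c.com}
Op 15: insert c.com -> 10.0.0.4 (expiry=27+1=28). clock=27
Op 16: insert c.com -> 10.0.0.5 (expiry=27+1=28). clock=27
lookup b.com: not in cache (expired or never inserted)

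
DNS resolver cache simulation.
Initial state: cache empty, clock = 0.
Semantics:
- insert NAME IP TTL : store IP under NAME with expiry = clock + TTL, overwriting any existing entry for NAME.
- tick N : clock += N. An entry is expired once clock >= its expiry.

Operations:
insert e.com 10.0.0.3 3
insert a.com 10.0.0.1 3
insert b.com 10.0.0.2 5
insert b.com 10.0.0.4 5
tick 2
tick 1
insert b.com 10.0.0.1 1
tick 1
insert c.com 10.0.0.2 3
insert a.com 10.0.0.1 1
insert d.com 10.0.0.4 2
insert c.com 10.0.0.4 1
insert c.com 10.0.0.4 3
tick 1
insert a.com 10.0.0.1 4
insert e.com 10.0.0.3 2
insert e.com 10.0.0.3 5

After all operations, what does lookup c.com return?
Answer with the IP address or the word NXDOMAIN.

Answer: 10.0.0.4

Derivation:
Op 1: insert e.com -> 10.0.0.3 (expiry=0+3=3). clock=0
Op 2: insert a.com -> 10.0.0.1 (expiry=0+3=3). clock=0
Op 3: insert b.com -> 10.0.0.2 (expiry=0+5=5). clock=0
Op 4: insert b.com -> 10.0.0.4 (expiry=0+5=5). clock=0
Op 5: tick 2 -> clock=2.
Op 6: tick 1 -> clock=3. purged={a.com,e.com}
Op 7: insert b.com -> 10.0.0.1 (expiry=3+1=4). clock=3
Op 8: tick 1 -> clock=4. purged={b.com}
Op 9: insert c.com -> 10.0.0.2 (expiry=4+3=7). clock=4
Op 10: insert a.com -> 10.0.0.1 (expiry=4+1=5). clock=4
Op 11: insert d.com -> 10.0.0.4 (expiry=4+2=6). clock=4
Op 12: insert c.com -> 10.0.0.4 (expiry=4+1=5). clock=4
Op 13: insert c.com -> 10.0.0.4 (expiry=4+3=7). clock=4
Op 14: tick 1 -> clock=5. purged={a.com}
Op 15: insert a.com -> 10.0.0.1 (expiry=5+4=9). clock=5
Op 16: insert e.com -> 10.0.0.3 (expiry=5+2=7). clock=5
Op 17: insert e.com -> 10.0.0.3 (expiry=5+5=10). clock=5
lookup c.com: present, ip=10.0.0.4 expiry=7 > clock=5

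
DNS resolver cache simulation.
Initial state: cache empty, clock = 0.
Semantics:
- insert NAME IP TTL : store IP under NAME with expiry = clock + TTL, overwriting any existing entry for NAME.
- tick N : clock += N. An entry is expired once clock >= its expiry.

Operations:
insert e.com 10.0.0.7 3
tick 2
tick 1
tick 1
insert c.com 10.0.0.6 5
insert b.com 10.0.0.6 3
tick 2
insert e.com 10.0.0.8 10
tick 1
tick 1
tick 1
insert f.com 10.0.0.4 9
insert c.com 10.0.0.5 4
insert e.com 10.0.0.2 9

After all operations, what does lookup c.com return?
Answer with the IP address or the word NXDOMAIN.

Answer: 10.0.0.5

Derivation:
Op 1: insert e.com -> 10.0.0.7 (expiry=0+3=3). clock=0
Op 2: tick 2 -> clock=2.
Op 3: tick 1 -> clock=3. purged={e.com}
Op 4: tick 1 -> clock=4.
Op 5: insert c.com -> 10.0.0.6 (expiry=4+5=9). clock=4
Op 6: insert b.com -> 10.0.0.6 (expiry=4+3=7). clock=4
Op 7: tick 2 -> clock=6.
Op 8: insert e.com -> 10.0.0.8 (expiry=6+10=16). clock=6
Op 9: tick 1 -> clock=7. purged={b.com}
Op 10: tick 1 -> clock=8.
Op 11: tick 1 -> clock=9. purged={c.com}
Op 12: insert f.com -> 10.0.0.4 (expiry=9+9=18). clock=9
Op 13: insert c.com -> 10.0.0.5 (expiry=9+4=13). clock=9
Op 14: insert e.com -> 10.0.0.2 (expiry=9+9=18). clock=9
lookup c.com: present, ip=10.0.0.5 expiry=13 > clock=9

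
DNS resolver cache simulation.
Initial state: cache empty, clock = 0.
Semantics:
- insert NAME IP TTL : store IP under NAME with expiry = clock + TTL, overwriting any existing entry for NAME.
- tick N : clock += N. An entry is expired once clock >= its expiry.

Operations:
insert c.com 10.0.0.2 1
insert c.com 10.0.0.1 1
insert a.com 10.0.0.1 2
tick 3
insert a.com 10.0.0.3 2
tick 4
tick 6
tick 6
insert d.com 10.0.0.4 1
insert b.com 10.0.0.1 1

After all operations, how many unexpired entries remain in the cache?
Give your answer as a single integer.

Answer: 2

Derivation:
Op 1: insert c.com -> 10.0.0.2 (expiry=0+1=1). clock=0
Op 2: insert c.com -> 10.0.0.1 (expiry=0+1=1). clock=0
Op 3: insert a.com -> 10.0.0.1 (expiry=0+2=2). clock=0
Op 4: tick 3 -> clock=3. purged={a.com,c.com}
Op 5: insert a.com -> 10.0.0.3 (expiry=3+2=5). clock=3
Op 6: tick 4 -> clock=7. purged={a.com}
Op 7: tick 6 -> clock=13.
Op 8: tick 6 -> clock=19.
Op 9: insert d.com -> 10.0.0.4 (expiry=19+1=20). clock=19
Op 10: insert b.com -> 10.0.0.1 (expiry=19+1=20). clock=19
Final cache (unexpired): {b.com,d.com} -> size=2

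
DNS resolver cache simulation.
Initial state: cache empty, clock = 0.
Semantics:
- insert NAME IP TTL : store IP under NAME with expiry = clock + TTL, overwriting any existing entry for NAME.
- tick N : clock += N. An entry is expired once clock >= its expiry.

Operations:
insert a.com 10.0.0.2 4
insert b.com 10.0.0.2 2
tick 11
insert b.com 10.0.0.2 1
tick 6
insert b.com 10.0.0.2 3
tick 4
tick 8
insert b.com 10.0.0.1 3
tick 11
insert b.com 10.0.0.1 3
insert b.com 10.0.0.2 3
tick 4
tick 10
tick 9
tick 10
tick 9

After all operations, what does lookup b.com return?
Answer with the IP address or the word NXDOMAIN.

Op 1: insert a.com -> 10.0.0.2 (expiry=0+4=4). clock=0
Op 2: insert b.com -> 10.0.0.2 (expiry=0+2=2). clock=0
Op 3: tick 11 -> clock=11. purged={a.com,b.com}
Op 4: insert b.com -> 10.0.0.2 (expiry=11+1=12). clock=11
Op 5: tick 6 -> clock=17. purged={b.com}
Op 6: insert b.com -> 10.0.0.2 (expiry=17+3=20). clock=17
Op 7: tick 4 -> clock=21. purged={b.com}
Op 8: tick 8 -> clock=29.
Op 9: insert b.com -> 10.0.0.1 (expiry=29+3=32). clock=29
Op 10: tick 11 -> clock=40. purged={b.com}
Op 11: insert b.com -> 10.0.0.1 (expiry=40+3=43). clock=40
Op 12: insert b.com -> 10.0.0.2 (expiry=40+3=43). clock=40
Op 13: tick 4 -> clock=44. purged={b.com}
Op 14: tick 10 -> clock=54.
Op 15: tick 9 -> clock=63.
Op 16: tick 10 -> clock=73.
Op 17: tick 9 -> clock=82.
lookup b.com: not in cache (expired or never inserted)

Answer: NXDOMAIN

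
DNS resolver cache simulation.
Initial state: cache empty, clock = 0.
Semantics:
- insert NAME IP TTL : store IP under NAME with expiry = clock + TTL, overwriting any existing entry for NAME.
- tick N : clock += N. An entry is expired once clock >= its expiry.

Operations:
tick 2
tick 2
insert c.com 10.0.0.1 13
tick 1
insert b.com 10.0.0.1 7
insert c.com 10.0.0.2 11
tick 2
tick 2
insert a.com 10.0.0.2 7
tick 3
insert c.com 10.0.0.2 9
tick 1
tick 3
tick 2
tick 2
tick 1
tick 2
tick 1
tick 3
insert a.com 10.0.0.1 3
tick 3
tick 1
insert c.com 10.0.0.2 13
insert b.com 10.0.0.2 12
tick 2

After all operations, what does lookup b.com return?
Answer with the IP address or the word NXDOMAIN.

Answer: 10.0.0.2

Derivation:
Op 1: tick 2 -> clock=2.
Op 2: tick 2 -> clock=4.
Op 3: insert c.com -> 10.0.0.1 (expiry=4+13=17). clock=4
Op 4: tick 1 -> clock=5.
Op 5: insert b.com -> 10.0.0.1 (expiry=5+7=12). clock=5
Op 6: insert c.com -> 10.0.0.2 (expiry=5+11=16). clock=5
Op 7: tick 2 -> clock=7.
Op 8: tick 2 -> clock=9.
Op 9: insert a.com -> 10.0.0.2 (expiry=9+7=16). clock=9
Op 10: tick 3 -> clock=12. purged={b.com}
Op 11: insert c.com -> 10.0.0.2 (expiry=12+9=21). clock=12
Op 12: tick 1 -> clock=13.
Op 13: tick 3 -> clock=16. purged={a.com}
Op 14: tick 2 -> clock=18.
Op 15: tick 2 -> clock=20.
Op 16: tick 1 -> clock=21. purged={c.com}
Op 17: tick 2 -> clock=23.
Op 18: tick 1 -> clock=24.
Op 19: tick 3 -> clock=27.
Op 20: insert a.com -> 10.0.0.1 (expiry=27+3=30). clock=27
Op 21: tick 3 -> clock=30. purged={a.com}
Op 22: tick 1 -> clock=31.
Op 23: insert c.com -> 10.0.0.2 (expiry=31+13=44). clock=31
Op 24: insert b.com -> 10.0.0.2 (expiry=31+12=43). clock=31
Op 25: tick 2 -> clock=33.
lookup b.com: present, ip=10.0.0.2 expiry=43 > clock=33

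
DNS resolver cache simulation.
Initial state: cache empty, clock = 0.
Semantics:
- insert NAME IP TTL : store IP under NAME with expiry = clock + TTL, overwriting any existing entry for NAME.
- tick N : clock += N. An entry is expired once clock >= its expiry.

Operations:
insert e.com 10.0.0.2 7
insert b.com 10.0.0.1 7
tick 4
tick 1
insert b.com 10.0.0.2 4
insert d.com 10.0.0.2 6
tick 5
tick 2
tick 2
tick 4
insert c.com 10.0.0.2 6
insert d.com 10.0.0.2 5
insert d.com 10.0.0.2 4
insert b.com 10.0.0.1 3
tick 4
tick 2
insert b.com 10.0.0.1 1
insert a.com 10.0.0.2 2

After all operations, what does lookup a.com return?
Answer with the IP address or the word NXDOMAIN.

Op 1: insert e.com -> 10.0.0.2 (expiry=0+7=7). clock=0
Op 2: insert b.com -> 10.0.0.1 (expiry=0+7=7). clock=0
Op 3: tick 4 -> clock=4.
Op 4: tick 1 -> clock=5.
Op 5: insert b.com -> 10.0.0.2 (expiry=5+4=9). clock=5
Op 6: insert d.com -> 10.0.0.2 (expiry=5+6=11). clock=5
Op 7: tick 5 -> clock=10. purged={b.com,e.com}
Op 8: tick 2 -> clock=12. purged={d.com}
Op 9: tick 2 -> clock=14.
Op 10: tick 4 -> clock=18.
Op 11: insert c.com -> 10.0.0.2 (expiry=18+6=24). clock=18
Op 12: insert d.com -> 10.0.0.2 (expiry=18+5=23). clock=18
Op 13: insert d.com -> 10.0.0.2 (expiry=18+4=22). clock=18
Op 14: insert b.com -> 10.0.0.1 (expiry=18+3=21). clock=18
Op 15: tick 4 -> clock=22. purged={b.com,d.com}
Op 16: tick 2 -> clock=24. purged={c.com}
Op 17: insert b.com -> 10.0.0.1 (expiry=24+1=25). clock=24
Op 18: insert a.com -> 10.0.0.2 (expiry=24+2=26). clock=24
lookup a.com: present, ip=10.0.0.2 expiry=26 > clock=24

Answer: 10.0.0.2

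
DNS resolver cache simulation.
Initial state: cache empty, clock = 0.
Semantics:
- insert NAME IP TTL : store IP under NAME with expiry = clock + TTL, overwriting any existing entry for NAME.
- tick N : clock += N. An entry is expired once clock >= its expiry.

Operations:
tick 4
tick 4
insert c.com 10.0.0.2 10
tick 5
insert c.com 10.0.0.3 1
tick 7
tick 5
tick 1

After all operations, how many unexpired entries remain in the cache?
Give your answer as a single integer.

Op 1: tick 4 -> clock=4.
Op 2: tick 4 -> clock=8.
Op 3: insert c.com -> 10.0.0.2 (expiry=8+10=18). clock=8
Op 4: tick 5 -> clock=13.
Op 5: insert c.com -> 10.0.0.3 (expiry=13+1=14). clock=13
Op 6: tick 7 -> clock=20. purged={c.com}
Op 7: tick 5 -> clock=25.
Op 8: tick 1 -> clock=26.
Final cache (unexpired): {} -> size=0

Answer: 0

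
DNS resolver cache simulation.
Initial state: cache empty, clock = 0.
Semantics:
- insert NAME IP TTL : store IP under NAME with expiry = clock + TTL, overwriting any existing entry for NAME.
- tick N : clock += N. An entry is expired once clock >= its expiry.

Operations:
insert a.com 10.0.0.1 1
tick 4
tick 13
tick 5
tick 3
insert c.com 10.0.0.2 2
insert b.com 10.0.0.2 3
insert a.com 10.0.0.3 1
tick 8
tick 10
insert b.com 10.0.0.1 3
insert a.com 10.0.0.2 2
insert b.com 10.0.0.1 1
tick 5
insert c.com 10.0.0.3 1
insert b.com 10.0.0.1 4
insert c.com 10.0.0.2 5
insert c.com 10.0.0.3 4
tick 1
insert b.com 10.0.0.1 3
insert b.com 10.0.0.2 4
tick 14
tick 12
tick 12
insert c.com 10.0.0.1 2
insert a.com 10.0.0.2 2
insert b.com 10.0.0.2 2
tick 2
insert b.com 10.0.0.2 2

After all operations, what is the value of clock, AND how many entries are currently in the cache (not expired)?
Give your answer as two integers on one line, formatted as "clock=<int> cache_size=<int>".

Answer: clock=89 cache_size=1

Derivation:
Op 1: insert a.com -> 10.0.0.1 (expiry=0+1=1). clock=0
Op 2: tick 4 -> clock=4. purged={a.com}
Op 3: tick 13 -> clock=17.
Op 4: tick 5 -> clock=22.
Op 5: tick 3 -> clock=25.
Op 6: insert c.com -> 10.0.0.2 (expiry=25+2=27). clock=25
Op 7: insert b.com -> 10.0.0.2 (expiry=25+3=28). clock=25
Op 8: insert a.com -> 10.0.0.3 (expiry=25+1=26). clock=25
Op 9: tick 8 -> clock=33. purged={a.com,b.com,c.com}
Op 10: tick 10 -> clock=43.
Op 11: insert b.com -> 10.0.0.1 (expiry=43+3=46). clock=43
Op 12: insert a.com -> 10.0.0.2 (expiry=43+2=45). clock=43
Op 13: insert b.com -> 10.0.0.1 (expiry=43+1=44). clock=43
Op 14: tick 5 -> clock=48. purged={a.com,b.com}
Op 15: insert c.com -> 10.0.0.3 (expiry=48+1=49). clock=48
Op 16: insert b.com -> 10.0.0.1 (expiry=48+4=52). clock=48
Op 17: insert c.com -> 10.0.0.2 (expiry=48+5=53). clock=48
Op 18: insert c.com -> 10.0.0.3 (expiry=48+4=52). clock=48
Op 19: tick 1 -> clock=49.
Op 20: insert b.com -> 10.0.0.1 (expiry=49+3=52). clock=49
Op 21: insert b.com -> 10.0.0.2 (expiry=49+4=53). clock=49
Op 22: tick 14 -> clock=63. purged={b.com,c.com}
Op 23: tick 12 -> clock=75.
Op 24: tick 12 -> clock=87.
Op 25: insert c.com -> 10.0.0.1 (expiry=87+2=89). clock=87
Op 26: insert a.com -> 10.0.0.2 (expiry=87+2=89). clock=87
Op 27: insert b.com -> 10.0.0.2 (expiry=87+2=89). clock=87
Op 28: tick 2 -> clock=89. purged={a.com,b.com,c.com}
Op 29: insert b.com -> 10.0.0.2 (expiry=89+2=91). clock=89
Final clock = 89
Final cache (unexpired): {b.com} -> size=1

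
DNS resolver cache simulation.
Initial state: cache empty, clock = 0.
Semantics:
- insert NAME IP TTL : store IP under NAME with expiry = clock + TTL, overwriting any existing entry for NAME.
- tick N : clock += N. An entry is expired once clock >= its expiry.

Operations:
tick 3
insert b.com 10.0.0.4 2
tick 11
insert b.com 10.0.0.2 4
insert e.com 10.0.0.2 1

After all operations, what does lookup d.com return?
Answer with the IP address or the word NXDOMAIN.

Op 1: tick 3 -> clock=3.
Op 2: insert b.com -> 10.0.0.4 (expiry=3+2=5). clock=3
Op 3: tick 11 -> clock=14. purged={b.com}
Op 4: insert b.com -> 10.0.0.2 (expiry=14+4=18). clock=14
Op 5: insert e.com -> 10.0.0.2 (expiry=14+1=15). clock=14
lookup d.com: not in cache (expired or never inserted)

Answer: NXDOMAIN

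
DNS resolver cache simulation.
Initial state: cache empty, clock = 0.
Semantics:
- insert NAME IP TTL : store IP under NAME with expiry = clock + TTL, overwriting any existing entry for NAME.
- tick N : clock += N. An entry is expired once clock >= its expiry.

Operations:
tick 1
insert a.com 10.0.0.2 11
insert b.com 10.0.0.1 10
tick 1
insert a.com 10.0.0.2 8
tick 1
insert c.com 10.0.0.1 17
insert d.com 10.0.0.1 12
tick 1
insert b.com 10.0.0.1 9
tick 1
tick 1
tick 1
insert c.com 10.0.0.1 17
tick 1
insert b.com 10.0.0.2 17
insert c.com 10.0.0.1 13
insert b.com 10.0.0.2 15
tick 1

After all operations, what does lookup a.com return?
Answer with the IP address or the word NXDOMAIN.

Op 1: tick 1 -> clock=1.
Op 2: insert a.com -> 10.0.0.2 (expiry=1+11=12). clock=1
Op 3: insert b.com -> 10.0.0.1 (expiry=1+10=11). clock=1
Op 4: tick 1 -> clock=2.
Op 5: insert a.com -> 10.0.0.2 (expiry=2+8=10). clock=2
Op 6: tick 1 -> clock=3.
Op 7: insert c.com -> 10.0.0.1 (expiry=3+17=20). clock=3
Op 8: insert d.com -> 10.0.0.1 (expiry=3+12=15). clock=3
Op 9: tick 1 -> clock=4.
Op 10: insert b.com -> 10.0.0.1 (expiry=4+9=13). clock=4
Op 11: tick 1 -> clock=5.
Op 12: tick 1 -> clock=6.
Op 13: tick 1 -> clock=7.
Op 14: insert c.com -> 10.0.0.1 (expiry=7+17=24). clock=7
Op 15: tick 1 -> clock=8.
Op 16: insert b.com -> 10.0.0.2 (expiry=8+17=25). clock=8
Op 17: insert c.com -> 10.0.0.1 (expiry=8+13=21). clock=8
Op 18: insert b.com -> 10.0.0.2 (expiry=8+15=23). clock=8
Op 19: tick 1 -> clock=9.
lookup a.com: present, ip=10.0.0.2 expiry=10 > clock=9

Answer: 10.0.0.2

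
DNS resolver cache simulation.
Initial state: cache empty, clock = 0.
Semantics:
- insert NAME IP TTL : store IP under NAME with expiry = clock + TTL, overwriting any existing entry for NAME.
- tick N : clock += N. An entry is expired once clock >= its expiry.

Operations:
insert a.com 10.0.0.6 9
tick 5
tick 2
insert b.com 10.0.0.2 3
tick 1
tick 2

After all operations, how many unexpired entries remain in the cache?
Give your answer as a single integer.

Op 1: insert a.com -> 10.0.0.6 (expiry=0+9=9). clock=0
Op 2: tick 5 -> clock=5.
Op 3: tick 2 -> clock=7.
Op 4: insert b.com -> 10.0.0.2 (expiry=7+3=10). clock=7
Op 5: tick 1 -> clock=8.
Op 6: tick 2 -> clock=10. purged={a.com,b.com}
Final cache (unexpired): {} -> size=0

Answer: 0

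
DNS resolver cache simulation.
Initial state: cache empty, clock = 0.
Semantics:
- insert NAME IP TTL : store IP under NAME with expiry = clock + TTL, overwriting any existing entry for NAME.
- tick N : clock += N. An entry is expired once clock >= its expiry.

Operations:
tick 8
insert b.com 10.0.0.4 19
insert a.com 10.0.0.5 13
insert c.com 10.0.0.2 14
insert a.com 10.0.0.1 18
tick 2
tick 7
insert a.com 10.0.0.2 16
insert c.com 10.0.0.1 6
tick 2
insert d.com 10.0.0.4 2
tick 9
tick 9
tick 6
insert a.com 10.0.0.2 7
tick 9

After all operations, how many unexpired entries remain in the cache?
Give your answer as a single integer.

Answer: 0

Derivation:
Op 1: tick 8 -> clock=8.
Op 2: insert b.com -> 10.0.0.4 (expiry=8+19=27). clock=8
Op 3: insert a.com -> 10.0.0.5 (expiry=8+13=21). clock=8
Op 4: insert c.com -> 10.0.0.2 (expiry=8+14=22). clock=8
Op 5: insert a.com -> 10.0.0.1 (expiry=8+18=26). clock=8
Op 6: tick 2 -> clock=10.
Op 7: tick 7 -> clock=17.
Op 8: insert a.com -> 10.0.0.2 (expiry=17+16=33). clock=17
Op 9: insert c.com -> 10.0.0.1 (expiry=17+6=23). clock=17
Op 10: tick 2 -> clock=19.
Op 11: insert d.com -> 10.0.0.4 (expiry=19+2=21). clock=19
Op 12: tick 9 -> clock=28. purged={b.com,c.com,d.com}
Op 13: tick 9 -> clock=37. purged={a.com}
Op 14: tick 6 -> clock=43.
Op 15: insert a.com -> 10.0.0.2 (expiry=43+7=50). clock=43
Op 16: tick 9 -> clock=52. purged={a.com}
Final cache (unexpired): {} -> size=0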